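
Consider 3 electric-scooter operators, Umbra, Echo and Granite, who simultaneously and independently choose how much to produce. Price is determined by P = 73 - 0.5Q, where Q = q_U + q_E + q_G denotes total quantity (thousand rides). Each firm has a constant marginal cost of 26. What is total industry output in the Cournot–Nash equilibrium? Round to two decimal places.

70.50

A representative firm's profit is π_i = q_i(73 - 0.5Q) - 26q_i.
Setting ∂π_i/∂q_i = 0 with rivals' quantities fixed: 47 - q_i - (1/2)·Σ_{j≠i} q_j = 0.
By symmetry each firm produces the same amount; substituting Σ_{j≠i} q_j = 2q_i yields q_i = 47/2.
Total output Q = 47/2 + 47/2 + 47/2 = 141/2.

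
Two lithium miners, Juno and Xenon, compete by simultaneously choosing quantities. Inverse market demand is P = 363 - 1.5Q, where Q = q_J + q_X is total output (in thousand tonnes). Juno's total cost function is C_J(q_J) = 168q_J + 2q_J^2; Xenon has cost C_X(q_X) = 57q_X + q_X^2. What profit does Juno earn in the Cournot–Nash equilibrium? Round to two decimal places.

868.85

Juno's profit: π_J = (363 - 1.5Q)q_J - (168q_J + 2q_J²). Setting ∂π_J/∂q_J = 0: 195 - 7q_J - (3/2)(q_X) = 0.
Xenon's profit: π_X = (363 - 1.5Q)q_X - (57q_X + q_X²). Setting ∂π_X/∂q_X = 0: 306 - 5q_X - (3/2)(q_J) = 0.
Best responses: q_J = (195 - (3/2)q_X)/7, q_X = (306 - (3/2)q_J)/5.
Solving the pair: q_J = 15.7557, q_X = 56.4733.
Price P = 363 - (3/2)·72.2290 = 254.6565.
Juno's profit: 254.6565·15.7557 - 168·15.7557 - 2·15.7557² = 868.8501.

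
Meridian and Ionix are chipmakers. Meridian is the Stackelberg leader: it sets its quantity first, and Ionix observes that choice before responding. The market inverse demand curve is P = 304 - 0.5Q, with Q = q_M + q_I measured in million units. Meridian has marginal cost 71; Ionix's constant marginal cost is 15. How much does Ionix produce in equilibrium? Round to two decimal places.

The follower Ionix best-responds to any q_M: π_I = (304 - 0.5Q)q_I - 15q_I.
Follower FOC: 289 - (1/2)q_M - q_I = 0, so q_I(q_M) = (289 - (1/2)q_M).
Meridian substitutes q_I(q_M) into its own profit: π_M = q_M(304 - (1/2)q_M - (289 - (1/2)q_M)/2) - 71q_M = (319/2 - (1/4)q_M)q_M - 71q_M.
Leader FOC: 177/2 - (1/2)q_M = 0, so q_M = 177.
Then q_I = (289 - (1/2)·177) = 401/2.

200.50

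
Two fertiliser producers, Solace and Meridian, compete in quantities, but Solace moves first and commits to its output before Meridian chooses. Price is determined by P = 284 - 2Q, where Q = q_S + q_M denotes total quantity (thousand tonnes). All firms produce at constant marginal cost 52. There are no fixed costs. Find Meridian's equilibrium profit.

Solve by backward induction. Given q_S, the follower Meridian maximises π_M = (284 - 2q_S - 2q_M)q_M - 52q_M.
∂π_M/∂q_M = 232 - 2q_S - 4q_M = 0 gives the reaction function q_M = (232 - 2q_S)/4.
The leader anticipates this reaction. Substituting into P = 284 - 2Q gives P = 168 - q_S, so π_S = (168 - q_S)q_S - 52q_S.
The leader's first-order condition 116 - 2q_S = 0 yields q_S = 58.
Then q_M = (232 - 2·58)/4 = 29.
Price P = 284 - 2·87 = 110.
Meridian's profit: (110 - 52)·29 = 1682.

1682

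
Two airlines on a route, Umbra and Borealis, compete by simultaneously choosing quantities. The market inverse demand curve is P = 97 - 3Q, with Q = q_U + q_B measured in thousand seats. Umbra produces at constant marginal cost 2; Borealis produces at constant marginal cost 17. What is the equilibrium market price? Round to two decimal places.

Umbra's profit: π_U = (97 - 3Q)q_U - (2q_U). Setting ∂π_U/∂q_U = 0: 95 - 6q_U - 3(q_B) = 0.
Borealis's first-order condition: 80 - 6q_B - 3(q_U) = 0.
So q_U = (95 - 3q_B)/6 and q_B = (80 - 3q_U)/6.
Substituting one into the other gives q_U = 110/9 and q_B = 65/9.
Total output Q = 175/9, so price P = 97 - 3·(175/9) = 116/3.

38.67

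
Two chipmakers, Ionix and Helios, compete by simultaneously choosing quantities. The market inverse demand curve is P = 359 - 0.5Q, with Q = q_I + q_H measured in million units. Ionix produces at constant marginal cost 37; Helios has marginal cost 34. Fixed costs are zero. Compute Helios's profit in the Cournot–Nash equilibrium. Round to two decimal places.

23907.56

Ionix's profit: π_I = (359 - 0.5Q)q_I - (37q_I). Setting ∂π_I/∂q_I = 0: 322 - q_I - (1/2)(q_H) = 0.
Helios's first-order condition: 325 - q_H - (1/2)(q_I) = 0.
So q_I = (322 - (1/2)q_H) and q_H = (325 - (1/2)q_I).
Solving the pair: q_I = 638/3, q_H = 656/3.
Price P = 359 - (1/2)·(1294/3) = 430/3.
Helios's profit: (430/3 - 34)·(656/3) = 23907.5556.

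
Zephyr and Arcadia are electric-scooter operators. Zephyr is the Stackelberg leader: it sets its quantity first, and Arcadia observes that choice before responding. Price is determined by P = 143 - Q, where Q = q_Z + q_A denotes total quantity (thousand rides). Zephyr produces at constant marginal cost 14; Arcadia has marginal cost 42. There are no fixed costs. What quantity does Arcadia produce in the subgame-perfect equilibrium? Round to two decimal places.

11.25

The follower Arcadia best-responds to any q_Z: π_A = (143 - Q)q_A - 42q_A.
Setting the follower's marginal profit to zero, 101 - q_Z - 2q_A = 0, i.e. q_A = (101 - q_Z)/2.
Zephyr substitutes q_A(q_Z) into its own profit: π_Z = q_Z(143 - q_Z - (101 - q_Z)/2) - 14q_Z = (185/2 - (1/2)q_Z)q_Z - 14q_Z.
The leader's first-order condition 157/2 - q_Z = 0 yields q_Z = 157/2.
Then q_A = (101 - 157/2)/2 = 45/4.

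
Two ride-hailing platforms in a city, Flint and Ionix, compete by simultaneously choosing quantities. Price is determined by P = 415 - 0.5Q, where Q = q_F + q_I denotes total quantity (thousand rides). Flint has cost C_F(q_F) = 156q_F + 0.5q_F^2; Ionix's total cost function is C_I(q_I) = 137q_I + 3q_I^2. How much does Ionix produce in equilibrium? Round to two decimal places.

Flint's profit: π_F = (415 - 0.5Q)q_F - (156q_F + (1/2)q_F²). Setting ∂π_F/∂q_F = 0: 259 - 2q_F - (1/2)(q_I) = 0.
Ionix's profit: π_I = (415 - 0.5Q)q_I - (137q_I + 3q_I²). Setting ∂π_I/∂q_I = 0: 278 - 7q_I - (1/2)(q_F) = 0.
So q_F = (259 - (1/2)q_I)/2 and q_I = (278 - (1/2)q_F)/7.
Solving the pair: q_F = 121.7455, q_I = 1706/55.

31.02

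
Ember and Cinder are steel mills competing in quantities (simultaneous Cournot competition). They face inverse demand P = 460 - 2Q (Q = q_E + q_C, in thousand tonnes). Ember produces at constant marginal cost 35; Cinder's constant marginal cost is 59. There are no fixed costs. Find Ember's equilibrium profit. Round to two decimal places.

11200.06

Ember's profit: π_E = (460 - 2Q)q_E - (35q_E). Setting ∂π_E/∂q_E = 0: 425 - 4q_E - 2(q_C) = 0.
Cinder's profit: π_C = (460 - 2Q)q_C - (59q_C). Setting ∂π_C/∂q_C = 0: 401 - 4q_C - 2(q_E) = 0.
Rearranging gives the reaction functions q_E = (425 - 2q_C)/4 and q_C = (401 - 2q_E)/4.
Solving the pair: q_E = 449/6, q_C = 377/6.
Price P = 460 - 2·(413/3) = 554/3.
Ember's profit: (554/3 - 35)·(449/6) = 11200.0556.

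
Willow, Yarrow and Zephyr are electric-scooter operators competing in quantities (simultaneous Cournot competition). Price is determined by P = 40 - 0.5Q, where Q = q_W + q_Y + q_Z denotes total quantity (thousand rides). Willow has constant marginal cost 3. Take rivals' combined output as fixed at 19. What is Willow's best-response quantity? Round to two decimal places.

With rivals' combined output fixed at 19, Willow's profit is π_W = (40 - (1/2)·19 - (1/2)q_W)q_W - (3q_W) = (61/2 - (1/2)q_W)q_W - (3q_W).
∂π_W/∂q_W = 55/2 - q_W = 0, so q_W = 55/2.

27.50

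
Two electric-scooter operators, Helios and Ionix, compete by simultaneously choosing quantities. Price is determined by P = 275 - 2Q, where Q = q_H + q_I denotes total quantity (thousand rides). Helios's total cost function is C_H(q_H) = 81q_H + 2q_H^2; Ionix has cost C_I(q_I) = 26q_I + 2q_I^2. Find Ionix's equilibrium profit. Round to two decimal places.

Helios's profit: π_H = (275 - 2Q)q_H - (81q_H + 2q_H²). Setting ∂π_H/∂q_H = 0: 194 - 8q_H - 2(q_I) = 0.
Ionix's profit: π_I = (275 - 2Q)q_I - (26q_I + 2q_I²). Setting ∂π_I/∂q_I = 0: 249 - 8q_I - 2(q_H) = 0.
So q_H = (194 - 2q_I)/8 and q_I = (249 - 2q_H)/8.
Substituting one into the other gives q_H = 527/30 and q_I = 401/15.
Price P = 275 - 2·(443/10) = 932/5.
Ionix's profit: (932/5)·(401/15) - 26·(401/15) - 2(401/15)² = 2858.6844.

2858.68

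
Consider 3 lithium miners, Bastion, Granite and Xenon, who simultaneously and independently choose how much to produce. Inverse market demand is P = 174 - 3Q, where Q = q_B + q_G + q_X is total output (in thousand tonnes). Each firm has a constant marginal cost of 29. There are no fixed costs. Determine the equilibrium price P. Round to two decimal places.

Each firm earns π_i = (174 - 3Q)q_i - 29q_i.
First-order condition (treating rivals' output as given): 145 - 6q_i - 3·Σ_{j≠i} q_j = 0.
With identical firms every q_j equals q_i, so Σ_{j≠i} q_j = 2q_i and 145 = 12q_i, giving q_i = 145/12.
Total output Q = 145/4, so price P = 174 - 3·(145/4) = 261/4.

65.25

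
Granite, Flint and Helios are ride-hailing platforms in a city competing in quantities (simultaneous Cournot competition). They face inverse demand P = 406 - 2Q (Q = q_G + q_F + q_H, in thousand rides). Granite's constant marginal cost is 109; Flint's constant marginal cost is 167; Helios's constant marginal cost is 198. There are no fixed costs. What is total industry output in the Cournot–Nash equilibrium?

93

Granite's profit: π_G = (406 - 2Q)q_G - (109q_G). Setting ∂π_G/∂q_G = 0: 297 - 4q_G - 2(q_F + q_H) = 0.
Flint's profit: π_F = (406 - 2Q)q_F - (167q_F). Setting ∂π_F/∂q_F = 0: 239 - 4q_F - 2(q_G + q_H) = 0.
Helios's profit: π_H = (406 - 2Q)q_H - (198q_H). Setting ∂π_H/∂q_H = 0: 208 - 4q_H - 2(q_G + q_F) = 0.
Adding the 3 conditions: 744 − 4Q − 4Q = 0, i.e. Q = 93.
Back-substituting: q_G = (297 − 186)/2 = 111/2, q_F = (239 − 186)/2 = 53/2, q_H = (208 − 186)/2 = 11.
Total output Q = 111/2 + 53/2 + 11 = 93.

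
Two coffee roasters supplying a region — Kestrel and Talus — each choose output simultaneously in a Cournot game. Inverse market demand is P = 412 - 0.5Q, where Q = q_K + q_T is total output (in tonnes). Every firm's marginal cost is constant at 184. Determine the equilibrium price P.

260

Each firm earns π_i = (412 - 0.5Q)q_i - 184q_i.
Setting ∂π_i/∂q_i = 0 with rivals' quantities fixed: 228 - q_i - (1/2)q_j = 0.
With identical firms every q_j equals q_i, so q_j = q_i and 228 = (3/2)q_i, giving q_i = 152.
Total output Q = 304, so price P = 412 - (1/2)·304 = 260.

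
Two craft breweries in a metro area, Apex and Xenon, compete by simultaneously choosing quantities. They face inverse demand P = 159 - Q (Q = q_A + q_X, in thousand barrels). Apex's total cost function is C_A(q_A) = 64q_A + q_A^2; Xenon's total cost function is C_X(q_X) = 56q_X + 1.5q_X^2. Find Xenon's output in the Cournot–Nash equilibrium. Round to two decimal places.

16.68

Apex's profit: π_A = (159 - Q)q_A - (64q_A + q_A²). Setting ∂π_A/∂q_A = 0: 95 - 4q_A - (q_X) = 0.
Xenon's profit: π_X = (159 - Q)q_X - (56q_X + (3/2)q_X²). Setting ∂π_X/∂q_X = 0: 103 - 5q_X - (q_A) = 0.
Best responses: q_A = (95 - q_X)/4, q_X = (103 - q_A)/5.
Solving the pair: q_A = 372/19, q_X = 317/19.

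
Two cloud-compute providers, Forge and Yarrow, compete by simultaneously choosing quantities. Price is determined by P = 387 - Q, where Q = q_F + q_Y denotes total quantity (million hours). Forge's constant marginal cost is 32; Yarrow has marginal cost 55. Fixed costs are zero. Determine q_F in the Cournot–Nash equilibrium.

Forge's profit: π_F = (387 - Q)q_F - (32q_F). Setting ∂π_F/∂q_F = 0: 355 - 2q_F - (q_Y) = 0.
Yarrow's first-order condition: 332 - 2q_Y - (q_F) = 0.
Rearranging gives the reaction functions q_F = (355 - q_Y)/2 and q_Y = (332 - q_F)/2.
Substituting one into the other gives q_F = 126 and q_Y = 103.

126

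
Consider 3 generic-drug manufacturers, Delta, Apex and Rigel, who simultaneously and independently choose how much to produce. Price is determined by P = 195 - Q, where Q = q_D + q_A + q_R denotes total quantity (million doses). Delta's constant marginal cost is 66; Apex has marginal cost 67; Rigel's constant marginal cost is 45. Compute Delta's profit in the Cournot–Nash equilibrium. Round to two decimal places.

Delta's profit: π_D = (195 - Q)q_D - (66q_D). Setting ∂π_D/∂q_D = 0: 129 - 2q_D - (q_A + q_R) = 0.
Apex's first-order condition: 128 - 2q_A - (q_D + q_R) = 0.
Rigel's first-order condition: 150 - 2q_R - (q_D + q_A) = 0.
Adding the 3 first-order conditions: 407 − 4Q = 0, so Q = 407/4.
Back-substituting: q_D = (129 − 407/4) = 109/4, q_A = (128 − 407/4) = 105/4, q_R = (150 − 407/4) = 193/4.
Price P = 195 - 407/4 = 373/4.
Delta's profit: (373/4 - 66)·(109/4) = 742.5625.

742.56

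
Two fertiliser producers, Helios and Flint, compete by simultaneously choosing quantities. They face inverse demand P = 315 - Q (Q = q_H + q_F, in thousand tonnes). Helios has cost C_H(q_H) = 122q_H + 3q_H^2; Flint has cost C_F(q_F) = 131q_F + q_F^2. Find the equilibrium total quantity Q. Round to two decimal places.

Helios's profit: π_H = (315 - Q)q_H - (122q_H + 3q_H²). Setting ∂π_H/∂q_H = 0: 193 - 8q_H - (q_F) = 0.
Flint's profit: π_F = (315 - Q)q_F - (131q_F + q_F²). Setting ∂π_F/∂q_F = 0: 184 - 4q_F - (q_H) = 0.
Best responses: q_H = (193 - q_F)/8, q_F = (184 - q_H)/4.
Solving the pair: q_H = 588/31, q_F = 1279/31.
Total output Q = 588/31 + 1279/31 = 1867/31.

60.23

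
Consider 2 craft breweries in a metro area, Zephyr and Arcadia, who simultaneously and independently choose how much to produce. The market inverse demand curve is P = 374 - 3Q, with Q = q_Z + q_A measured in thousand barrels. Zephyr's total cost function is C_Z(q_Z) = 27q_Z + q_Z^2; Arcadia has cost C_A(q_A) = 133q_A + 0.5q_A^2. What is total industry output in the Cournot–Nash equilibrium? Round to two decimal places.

55.17

Zephyr's profit: π_Z = (374 - 3Q)q_Z - (27q_Z + q_Z²). Setting ∂π_Z/∂q_Z = 0: 347 - 8q_Z - 3(q_A) = 0.
Arcadia's first-order condition: 241 - 7q_A - 3(q_Z) = 0.
Best responses: q_Z = (347 - 3q_A)/8, q_A = (241 - 3q_Z)/7.
Solving the pair: q_Z = 1706/47, q_A = 887/47.
Total output Q = 1706/47 + 887/47 = 55.1702.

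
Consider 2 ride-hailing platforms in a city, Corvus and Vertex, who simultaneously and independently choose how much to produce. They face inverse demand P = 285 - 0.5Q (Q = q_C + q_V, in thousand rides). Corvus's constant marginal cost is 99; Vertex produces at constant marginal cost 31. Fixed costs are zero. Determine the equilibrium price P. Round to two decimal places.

138.33

Corvus's profit: π_C = (285 - 0.5Q)q_C - (99q_C). Setting ∂π_C/∂q_C = 0: 186 - q_C - (1/2)(q_V) = 0.
Vertex's profit: π_V = (285 - 0.5Q)q_V - (31q_V). Setting ∂π_V/∂q_V = 0: 254 - q_V - (1/2)(q_C) = 0.
Best responses: q_C = (186 - (1/2)q_V), q_V = (254 - (1/2)q_C).
Solving the pair: q_C = 236/3, q_V = 644/3.
Total output Q = 880/3, so price P = 285 - (1/2)·(880/3) = 415/3.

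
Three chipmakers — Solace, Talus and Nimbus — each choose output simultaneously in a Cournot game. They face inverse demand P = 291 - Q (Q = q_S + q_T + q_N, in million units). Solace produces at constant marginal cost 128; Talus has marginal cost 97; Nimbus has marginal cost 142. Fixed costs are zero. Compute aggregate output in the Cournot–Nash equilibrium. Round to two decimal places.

126.50

Solace's profit: π_S = (291 - Q)q_S - (128q_S). Setting ∂π_S/∂q_S = 0: 163 - 2q_S - (q_T + q_N) = 0.
Talus's first-order condition: 194 - 2q_T - (q_S + q_N) = 0.
Nimbus's first-order condition: 149 - 2q_N - (q_S + q_T) = 0.
Summing all 3 equations gives 506 − 4Q = 0, hence Q = 253/2.
Back-substituting: q_S = (163 − 253/2) = 73/2, q_T = (194 − 253/2) = 135/2, q_N = (149 − 253/2) = 45/2.
Total output Q = 73/2 + 135/2 + 45/2 = 253/2.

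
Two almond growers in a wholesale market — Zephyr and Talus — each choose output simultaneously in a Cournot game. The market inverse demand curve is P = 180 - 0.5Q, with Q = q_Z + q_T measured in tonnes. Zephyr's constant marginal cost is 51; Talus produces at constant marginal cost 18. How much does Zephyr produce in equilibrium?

64

Zephyr's profit: π_Z = (180 - 0.5Q)q_Z - (51q_Z). Setting ∂π_Z/∂q_Z = 0: 129 - q_Z - (1/2)(q_T) = 0.
Talus's profit: π_T = (180 - 0.5Q)q_T - (18q_T). Setting ∂π_T/∂q_T = 0: 162 - q_T - (1/2)(q_Z) = 0.
Best responses: q_Z = (129 - (1/2)q_T), q_T = (162 - (1/2)q_Z).
Solving the pair: q_Z = 64, q_T = 130.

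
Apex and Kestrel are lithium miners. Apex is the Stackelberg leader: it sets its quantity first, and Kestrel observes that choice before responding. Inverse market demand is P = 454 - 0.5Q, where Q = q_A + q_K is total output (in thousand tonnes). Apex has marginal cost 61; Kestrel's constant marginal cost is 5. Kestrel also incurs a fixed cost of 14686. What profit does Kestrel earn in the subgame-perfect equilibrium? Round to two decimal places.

The follower Kestrel best-responds to any q_A: π_K = (454 - 0.5Q)q_K - 5q_K.
Setting the follower's marginal profit to zero, 449 - (1/2)q_A - q_K = 0, i.e. q_K = (449 - (1/2)q_A).
The leader anticipates this reaction. Substituting into P = 454 - 0.5Q gives P = 459/2 - (1/4)q_A, so π_A = (459/2 - (1/4)q_A)q_A - 61q_A.
The leader's first-order condition 337/2 - (1/2)q_A = 0 yields q_A = 337.
Then q_K = (449 - (1/2)·337) = 561/2.
Price P = 454 - (1/2)·(1235/2) = 581/4.
Kestrel's profit: (581/4 - 5)·(561/2) - 14686 = 24654.1250.

24654.13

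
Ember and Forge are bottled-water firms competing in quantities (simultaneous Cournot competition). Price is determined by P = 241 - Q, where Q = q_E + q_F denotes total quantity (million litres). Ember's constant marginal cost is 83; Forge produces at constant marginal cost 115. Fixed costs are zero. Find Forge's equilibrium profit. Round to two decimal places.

Ember's profit: π_E = (241 - Q)q_E - (83q_E). Setting ∂π_E/∂q_E = 0: 158 - 2q_E - (q_F) = 0.
Forge's first-order condition: 126 - 2q_F - (q_E) = 0.
Rearranging gives the reaction functions q_E = (158 - q_F)/2 and q_F = (126 - q_E)/2.
Substituting one into the other gives q_E = 190/3 and q_F = 94/3.
Price P = 241 - 284/3 = 439/3.
Forge's profit: (439/3 - 115)·(94/3) = 981.7778.

981.78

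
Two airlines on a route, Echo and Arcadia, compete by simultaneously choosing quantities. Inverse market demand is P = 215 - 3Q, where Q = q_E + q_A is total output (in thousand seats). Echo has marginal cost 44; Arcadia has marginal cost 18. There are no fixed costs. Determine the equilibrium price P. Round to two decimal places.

92.33

Echo's profit: π_E = (215 - 3Q)q_E - (44q_E). Setting ∂π_E/∂q_E = 0: 171 - 6q_E - 3(q_A) = 0.
Arcadia's profit: π_A = (215 - 3Q)q_A - (18q_A). Setting ∂π_A/∂q_A = 0: 197 - 6q_A - 3(q_E) = 0.
So q_E = (171 - 3q_A)/6 and q_A = (197 - 3q_E)/6.
Solving the pair: q_E = 145/9, q_A = 223/9.
Total output Q = 368/9, so price P = 215 - 3·(368/9) = 277/3.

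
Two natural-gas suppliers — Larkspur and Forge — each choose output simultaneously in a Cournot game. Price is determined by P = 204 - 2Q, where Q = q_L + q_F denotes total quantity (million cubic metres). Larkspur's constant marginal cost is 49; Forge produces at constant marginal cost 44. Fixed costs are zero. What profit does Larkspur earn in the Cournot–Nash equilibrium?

1250

Larkspur's profit: π_L = (204 - 2Q)q_L - (49q_L). Setting ∂π_L/∂q_L = 0: 155 - 4q_L - 2(q_F) = 0.
Forge's first-order condition: 160 - 4q_F - 2(q_L) = 0.
So q_L = (155 - 2q_F)/4 and q_F = (160 - 2q_L)/4.
Substituting one into the other gives q_L = 25 and q_F = 55/2.
Price P = 204 - 2·(105/2) = 99.
Larkspur's profit: (99 - 49)·25 = 1250.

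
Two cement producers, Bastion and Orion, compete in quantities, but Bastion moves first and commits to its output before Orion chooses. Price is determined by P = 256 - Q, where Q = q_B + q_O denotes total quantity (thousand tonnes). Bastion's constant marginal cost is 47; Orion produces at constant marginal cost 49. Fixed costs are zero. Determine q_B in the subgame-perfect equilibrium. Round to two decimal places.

Solve by backward induction. Given q_B, the follower Orion maximises π_O = (256 - q_B - q_O)q_O - 49q_O.
Setting the follower's marginal profit to zero, 207 - q_B - 2q_O = 0, i.e. q_O = (207 - q_B)/2.
The leader anticipates this reaction. Substituting into P = 256 - Q gives P = 305/2 - (1/2)q_B, so π_B = (305/2 - (1/2)q_B)q_B - 47q_B.
Maximising: ∂π_B/∂q_B = 211/2 - q_B = 0, giving q_B = 211/2.
Then q_O = (207 - 211/2)/2 = 203/4.

105.50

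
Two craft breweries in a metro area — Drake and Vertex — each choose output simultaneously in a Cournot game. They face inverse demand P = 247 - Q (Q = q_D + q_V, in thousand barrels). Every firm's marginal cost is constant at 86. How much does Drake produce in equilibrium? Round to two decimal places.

53.67

Each firm earns π_i = (247 - Q)q_i - 86q_i.
Setting ∂π_i/∂q_i = 0 with rivals' quantities fixed: 161 - 2q_i - q_j = 0.
With identical firms every q_j equals q_i, so q_j = q_i and 161 = 3q_i, giving q_i = 161/3.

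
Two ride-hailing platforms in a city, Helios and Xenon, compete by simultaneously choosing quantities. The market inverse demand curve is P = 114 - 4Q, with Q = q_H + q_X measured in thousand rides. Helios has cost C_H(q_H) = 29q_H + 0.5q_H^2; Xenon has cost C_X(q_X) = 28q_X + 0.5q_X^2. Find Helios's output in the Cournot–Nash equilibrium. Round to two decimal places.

Helios's profit: π_H = (114 - 4Q)q_H - (29q_H + (1/2)q_H²). Setting ∂π_H/∂q_H = 0: 85 - 9q_H - 4(q_X) = 0.
Xenon's first-order condition: 86 - 9q_X - 4(q_H) = 0.
Best responses: q_H = (85 - 4q_X)/9, q_X = (86 - 4q_H)/9.
Substituting one into the other gives q_H = 421/65 and q_X = 434/65.

6.48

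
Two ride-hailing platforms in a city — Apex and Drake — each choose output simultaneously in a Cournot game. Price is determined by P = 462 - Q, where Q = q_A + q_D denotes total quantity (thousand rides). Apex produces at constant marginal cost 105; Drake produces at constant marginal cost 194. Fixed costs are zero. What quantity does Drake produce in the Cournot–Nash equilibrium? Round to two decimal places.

Apex's profit: π_A = (462 - Q)q_A - (105q_A). Setting ∂π_A/∂q_A = 0: 357 - 2q_A - (q_D) = 0.
Drake's first-order condition: 268 - 2q_D - (q_A) = 0.
Best responses: q_A = (357 - q_D)/2, q_D = (268 - q_A)/2.
Substituting one into the other gives q_A = 446/3 and q_D = 179/3.

59.67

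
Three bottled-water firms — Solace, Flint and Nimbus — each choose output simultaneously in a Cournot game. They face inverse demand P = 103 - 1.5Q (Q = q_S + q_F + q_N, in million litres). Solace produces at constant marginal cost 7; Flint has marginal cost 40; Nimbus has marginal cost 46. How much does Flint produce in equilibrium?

6

Solace's profit: π_S = (103 - 1.5Q)q_S - (7q_S). Setting ∂π_S/∂q_S = 0: 96 - 3q_S - (3/2)(q_F + q_N) = 0.
Flint's first-order condition: 63 - 3q_F - (3/2)(q_S + q_N) = 0.
Nimbus's first-order condition: 57 - 3q_N - (3/2)(q_S + q_F) = 0.
Adding the 3 conditions: 216 − 3Q − 3Q = 0, i.e. Q = 36.
Back-substituting: q_S = (96 − 54)/(3/2) = 28, q_F = (63 − 54)/(3/2) = 6, q_N = (57 − 54)/(3/2) = 2.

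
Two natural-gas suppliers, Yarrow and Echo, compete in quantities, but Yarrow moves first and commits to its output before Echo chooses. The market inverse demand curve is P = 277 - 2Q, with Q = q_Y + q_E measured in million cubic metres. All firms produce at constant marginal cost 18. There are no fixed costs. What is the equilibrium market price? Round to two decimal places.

82.75

Solve by backward induction. Given q_Y, the follower Echo maximises π_E = (277 - 2q_Y - 2q_E)q_E - 18q_E.
∂π_E/∂q_E = 259 - 2q_Y - 4q_E = 0 gives the reaction function q_E = (259 - 2q_Y)/4.
The leader anticipates this reaction. Substituting into P = 277 - 2Q gives P = 295/2 - q_Y, so π_Y = (295/2 - q_Y)q_Y - 18q_Y.
Leader FOC: 259/2 - 2q_Y = 0, so q_Y = 259/4.
Then q_E = (259 - 2·(259/4))/4 = 259/8.
Total output Q = 777/8, so price P = 277 - 2·(777/8) = 331/4.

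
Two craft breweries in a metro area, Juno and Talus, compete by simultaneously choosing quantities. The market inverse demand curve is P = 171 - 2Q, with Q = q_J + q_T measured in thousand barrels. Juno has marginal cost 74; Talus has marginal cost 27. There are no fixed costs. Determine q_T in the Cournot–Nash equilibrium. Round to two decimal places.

Juno's profit: π_J = (171 - 2Q)q_J - (74q_J). Setting ∂π_J/∂q_J = 0: 97 - 4q_J - 2(q_T) = 0.
Talus's profit: π_T = (171 - 2Q)q_T - (27q_T). Setting ∂π_T/∂q_T = 0: 144 - 4q_T - 2(q_J) = 0.
Rearranging gives the reaction functions q_J = (97 - 2q_T)/4 and q_T = (144 - 2q_J)/4.
Substituting one into the other gives q_J = 25/3 and q_T = 191/6.

31.83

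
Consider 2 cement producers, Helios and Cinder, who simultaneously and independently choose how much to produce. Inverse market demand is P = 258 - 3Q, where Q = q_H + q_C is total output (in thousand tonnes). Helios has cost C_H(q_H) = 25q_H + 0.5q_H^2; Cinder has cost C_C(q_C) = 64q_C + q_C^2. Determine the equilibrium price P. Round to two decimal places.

Helios's profit: π_H = (258 - 3Q)q_H - (25q_H + (1/2)q_H²). Setting ∂π_H/∂q_H = 0: 233 - 7q_H - 3(q_C) = 0.
Cinder's first-order condition: 194 - 8q_C - 3(q_H) = 0.
Best responses: q_H = (233 - 3q_C)/7, q_C = (194 - 3q_H)/8.
Substituting one into the other gives q_H = 1282/47 and q_C = 659/47.
Total output Q = 1941/47, so price P = 258 - 3·(1941/47) = 134.1064.

134.11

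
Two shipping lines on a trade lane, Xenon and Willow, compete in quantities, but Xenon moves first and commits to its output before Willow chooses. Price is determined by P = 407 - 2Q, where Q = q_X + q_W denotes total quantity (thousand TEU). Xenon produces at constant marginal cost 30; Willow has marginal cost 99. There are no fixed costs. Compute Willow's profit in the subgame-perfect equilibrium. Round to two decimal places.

903.13

The follower Willow best-responds to any q_X: π_W = (407 - 2Q)q_W - 99q_W.
∂π_W/∂q_W = 308 - 2q_X - 4q_W = 0 gives the reaction function q_W = (308 - 2q_X)/4.
The leader anticipates this reaction. Substituting into P = 407 - 2Q gives P = 253 - q_X, so π_X = (253 - q_X)q_X - 30q_X.
The leader's first-order condition 223 - 2q_X = 0 yields q_X = 223/2.
Then q_W = (308 - 2·(223/2))/4 = 85/4.
Price P = 407 - 2·(531/4) = 283/2.
Willow's profit: (283/2 - 99)·(85/4) = 903.1250.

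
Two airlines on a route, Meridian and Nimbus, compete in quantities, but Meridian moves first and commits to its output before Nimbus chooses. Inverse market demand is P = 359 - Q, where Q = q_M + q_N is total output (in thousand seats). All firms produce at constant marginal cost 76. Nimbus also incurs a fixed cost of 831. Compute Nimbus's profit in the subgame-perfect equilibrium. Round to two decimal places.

Solve by backward induction. Given q_M, the follower Nimbus maximises π_N = (359 - q_M - q_N)q_N - 76q_N.
∂π_N/∂q_N = 283 - q_M - 2q_N = 0 gives the reaction function q_N = (283 - q_M)/2.
The leader anticipates this reaction. Substituting into P = 359 - Q gives P = 435/2 - (1/2)q_M, so π_M = (435/2 - (1/2)q_M)q_M - 76q_M.
Maximising: ∂π_M/∂q_M = 283/2 - q_M = 0, giving q_M = 283/2.
Then q_N = (283 - 283/2)/2 = 283/4.
Price P = 359 - 849/4 = 587/4.
Nimbus's profit: (587/4 - 76)·(283/4) - 831 = 4174.5625.

4174.56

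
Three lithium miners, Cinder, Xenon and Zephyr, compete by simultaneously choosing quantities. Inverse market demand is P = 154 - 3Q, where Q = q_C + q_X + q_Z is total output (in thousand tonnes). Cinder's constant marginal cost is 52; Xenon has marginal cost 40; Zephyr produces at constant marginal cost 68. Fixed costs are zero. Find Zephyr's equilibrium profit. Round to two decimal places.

36.75

Cinder's profit: π_C = (154 - 3Q)q_C - (52q_C). Setting ∂π_C/∂q_C = 0: 102 - 6q_C - 3(q_X + q_Z) = 0.
Xenon's first-order condition: 114 - 6q_X - 3(q_C + q_Z) = 0.
Zephyr's profit: π_Z = (154 - 3Q)q_Z - (68q_Z). Setting ∂π_Z/∂q_Z = 0: 86 - 6q_Z - 3(q_C + q_X) = 0.
Summing all 3 equations gives 302 − 12Q = 0, hence Q = 151/6.
Back-substituting: q_C = (102 − 151/2)/3 = 53/6, q_X = (114 − 151/2)/3 = 77/6, q_Z = (86 − 151/2)/3 = 7/2.
Price P = 154 - 3·(151/6) = 157/2.
Zephyr's profit: (157/2 - 68)·(7/2) = 147/4.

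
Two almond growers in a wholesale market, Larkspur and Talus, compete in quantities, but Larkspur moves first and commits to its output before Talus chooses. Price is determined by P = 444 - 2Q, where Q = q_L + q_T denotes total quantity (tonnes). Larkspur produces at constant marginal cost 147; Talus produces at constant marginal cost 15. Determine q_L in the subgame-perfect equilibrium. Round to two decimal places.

41.25

The follower Talus best-responds to any q_L: π_T = (444 - 2Q)q_T - 15q_T.
Setting the follower's marginal profit to zero, 429 - 2q_L - 4q_T = 0, i.e. q_T = (429 - 2q_L)/4.
The leader anticipates this reaction. Substituting into P = 444 - 2Q gives P = 459/2 - q_L, so π_L = (459/2 - q_L)q_L - 147q_L.
The leader's first-order condition 165/2 - 2q_L = 0 yields q_L = 165/4.
Then q_T = (429 - 2·(165/4))/4 = 693/8.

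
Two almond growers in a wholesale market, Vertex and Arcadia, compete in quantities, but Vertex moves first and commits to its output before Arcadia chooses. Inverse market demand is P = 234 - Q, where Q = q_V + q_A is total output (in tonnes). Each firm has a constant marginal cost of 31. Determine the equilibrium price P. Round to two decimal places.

81.75

The follower Arcadia best-responds to any q_V: π_A = (234 - Q)q_A - 31q_A.
Setting the follower's marginal profit to zero, 203 - q_V - 2q_A = 0, i.e. q_A = (203 - q_V)/2.
The leader anticipates this reaction. Substituting into P = 234 - Q gives P = 265/2 - (1/2)q_V, so π_V = (265/2 - (1/2)q_V)q_V - 31q_V.
The leader's first-order condition 203/2 - q_V = 0 yields q_V = 203/2.
Then q_A = (203 - 203/2)/2 = 203/4.
Total output Q = 609/4, so price P = 234 - 609/4 = 327/4.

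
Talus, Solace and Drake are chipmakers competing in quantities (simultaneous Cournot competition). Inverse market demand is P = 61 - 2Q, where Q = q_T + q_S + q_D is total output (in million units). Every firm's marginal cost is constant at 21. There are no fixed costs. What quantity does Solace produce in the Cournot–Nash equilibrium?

Each firm earns π_i = (61 - 2Q)q_i - 21q_i.
Setting ∂π_i/∂q_i = 0 with rivals' quantities fixed: 40 - 4q_i - 2·Σ_{j≠i} q_j = 0.
With identical firms every q_j equals q_i, so Σ_{j≠i} q_j = 2q_i and 40 = 8q_i, giving q_i = 5.

5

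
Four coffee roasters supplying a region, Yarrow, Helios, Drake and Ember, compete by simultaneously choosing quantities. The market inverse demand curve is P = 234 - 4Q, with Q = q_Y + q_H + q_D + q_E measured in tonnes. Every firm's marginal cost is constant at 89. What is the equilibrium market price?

118

A representative firm's profit is π_i = q_i(234 - 4Q) - 89q_i.
Setting ∂π_i/∂q_i = 0 with rivals' quantities fixed: 145 - 8q_i - 4·Σ_{j≠i} q_j = 0.
By symmetry each firm produces the same amount; substituting Σ_{j≠i} q_j = 3q_i yields q_i = 145/20 = 29/4.
Total output Q = 29, so price P = 234 - 4·29 = 118.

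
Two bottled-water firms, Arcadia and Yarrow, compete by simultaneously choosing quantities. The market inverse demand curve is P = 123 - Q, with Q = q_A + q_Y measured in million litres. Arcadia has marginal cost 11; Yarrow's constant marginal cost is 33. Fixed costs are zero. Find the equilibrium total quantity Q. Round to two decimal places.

Arcadia's profit: π_A = (123 - Q)q_A - (11q_A). Setting ∂π_A/∂q_A = 0: 112 - 2q_A - (q_Y) = 0.
Yarrow's first-order condition: 90 - 2q_Y - (q_A) = 0.
Rearranging gives the reaction functions q_A = (112 - q_Y)/2 and q_Y = (90 - q_A)/2.
Substituting one into the other gives q_A = 134/3 and q_Y = 68/3.
Total output Q = 134/3 + 68/3 = 202/3.

67.33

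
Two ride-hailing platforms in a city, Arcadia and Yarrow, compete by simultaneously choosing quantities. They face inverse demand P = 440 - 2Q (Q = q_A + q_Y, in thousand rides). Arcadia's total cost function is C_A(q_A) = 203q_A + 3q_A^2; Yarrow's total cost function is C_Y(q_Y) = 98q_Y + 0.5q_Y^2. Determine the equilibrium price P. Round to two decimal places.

290.13

Arcadia's profit: π_A = (440 - 2Q)q_A - (203q_A + 3q_A²). Setting ∂π_A/∂q_A = 0: 237 - 10q_A - 2(q_Y) = 0.
Yarrow's profit: π_Y = (440 - 2Q)q_Y - (98q_Y + (1/2)q_Y²). Setting ∂π_Y/∂q_Y = 0: 342 - 5q_Y - 2(q_A) = 0.
Best responses: q_A = (237 - 2q_Y)/10, q_Y = (342 - 2q_A)/5.
Solving the pair: q_A = 501/46, q_Y = 1473/23.
Total output Q = 74.9348, so price P = 440 - 2·74.9348 = 290.1304.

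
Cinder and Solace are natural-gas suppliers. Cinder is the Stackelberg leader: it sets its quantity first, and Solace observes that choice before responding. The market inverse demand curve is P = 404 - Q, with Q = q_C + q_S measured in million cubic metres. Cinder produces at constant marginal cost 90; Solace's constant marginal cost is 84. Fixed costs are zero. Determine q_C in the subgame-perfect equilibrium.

Solve by backward induction. Given q_C, the follower Solace maximises π_S = (404 - q_C - q_S)q_S - 84q_S.
Setting the follower's marginal profit to zero, 320 - q_C - 2q_S = 0, i.e. q_S = (320 - q_C)/2.
Cinder substitutes q_S(q_C) into its own profit: π_C = q_C(404 - q_C - (320 - q_C)/2) - 90q_C = (244 - (1/2)q_C)q_C - 90q_C.
The leader's first-order condition 154 - q_C = 0 yields q_C = 154.
Then q_S = (320 - 154)/2 = 83.

154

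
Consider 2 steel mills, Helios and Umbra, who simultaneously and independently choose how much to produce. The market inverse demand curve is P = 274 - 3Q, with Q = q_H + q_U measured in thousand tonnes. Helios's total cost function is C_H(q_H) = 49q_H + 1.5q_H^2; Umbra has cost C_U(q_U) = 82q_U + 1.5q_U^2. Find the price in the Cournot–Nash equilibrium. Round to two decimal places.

169.75

Helios's profit: π_H = (274 - 3Q)q_H - (49q_H + (3/2)q_H²). Setting ∂π_H/∂q_H = 0: 225 - 9q_H - 3(q_U) = 0.
Umbra's first-order condition: 192 - 9q_U - 3(q_H) = 0.
Best responses: q_H = (225 - 3q_U)/9, q_U = (192 - 3q_H)/9.
Solving the pair: q_H = 161/8, q_U = 117/8.
Total output Q = 139/4, so price P = 274 - 3·(139/4) = 679/4.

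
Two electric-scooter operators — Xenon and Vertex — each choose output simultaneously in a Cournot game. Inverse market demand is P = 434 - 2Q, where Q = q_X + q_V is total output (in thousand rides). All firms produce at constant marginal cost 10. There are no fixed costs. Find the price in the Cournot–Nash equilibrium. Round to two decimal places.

151.33

Each firm earns π_i = (434 - 2Q)q_i - 10q_i.
Setting ∂π_i/∂q_i = 0 with rivals' quantities fixed: 424 - 4q_i - 2q_j = 0.
By symmetry each firm produces the same amount; substituting q_j = q_i yields q_i = 424/6 = 212/3.
Total output Q = 424/3, so price P = 434 - 2·(424/3) = 454/3.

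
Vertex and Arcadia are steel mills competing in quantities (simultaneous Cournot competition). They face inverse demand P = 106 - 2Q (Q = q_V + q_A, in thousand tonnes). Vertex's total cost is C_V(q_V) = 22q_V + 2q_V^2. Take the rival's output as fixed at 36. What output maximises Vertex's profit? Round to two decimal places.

With the rival's output fixed at 36, Vertex's profit is π_V = (106 - 2·36 - 2q_V)q_V - (22q_V + 2q_V²) = (34 - 2q_V)q_V - (22q_V + 2q_V²).
∂π_V/∂q_V = 12 - 8q_V = 0, so q_V = 3/2.

1.50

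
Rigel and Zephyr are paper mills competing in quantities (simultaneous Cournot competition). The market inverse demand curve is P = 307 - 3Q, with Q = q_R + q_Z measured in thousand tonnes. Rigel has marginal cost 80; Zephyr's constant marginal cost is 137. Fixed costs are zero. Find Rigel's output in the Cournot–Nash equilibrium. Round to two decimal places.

Rigel's profit: π_R = (307 - 3Q)q_R - (80q_R). Setting ∂π_R/∂q_R = 0: 227 - 6q_R - 3(q_Z) = 0.
Zephyr's first-order condition: 170 - 6q_Z - 3(q_R) = 0.
So q_R = (227 - 3q_Z)/6 and q_Z = (170 - 3q_R)/6.
Solving the pair: q_R = 284/9, q_Z = 113/9.

31.56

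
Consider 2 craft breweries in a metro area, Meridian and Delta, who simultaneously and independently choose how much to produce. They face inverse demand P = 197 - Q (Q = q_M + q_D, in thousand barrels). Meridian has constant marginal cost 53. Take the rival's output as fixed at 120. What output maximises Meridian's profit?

With the rival's output fixed at 120, Meridian's profit is π_M = (197 - 120 - q_M)q_M - (53q_M) = (77 - q_M)q_M - (53q_M).
∂π_M/∂q_M = 24 - 2q_M = 0, so q_M = 12.

12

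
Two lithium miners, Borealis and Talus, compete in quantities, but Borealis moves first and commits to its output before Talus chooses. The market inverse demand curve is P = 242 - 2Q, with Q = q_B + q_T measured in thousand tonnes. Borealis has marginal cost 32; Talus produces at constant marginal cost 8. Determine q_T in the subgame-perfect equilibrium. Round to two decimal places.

The follower Talus best-responds to any q_B: π_T = (242 - 2Q)q_T - 8q_T.
∂π_T/∂q_T = 234 - 2q_B - 4q_T = 0 gives the reaction function q_T = (234 - 2q_B)/4.
Borealis substitutes q_T(q_B) into its own profit: π_B = q_B(242 - 2q_B - (234 - 2q_B)/2) - 32q_B = (125 - q_B)q_B - 32q_B.
Maximising: ∂π_B/∂q_B = 93 - 2q_B = 0, giving q_B = 93/2.
Then q_T = (234 - 2·(93/2))/4 = 141/4.

35.25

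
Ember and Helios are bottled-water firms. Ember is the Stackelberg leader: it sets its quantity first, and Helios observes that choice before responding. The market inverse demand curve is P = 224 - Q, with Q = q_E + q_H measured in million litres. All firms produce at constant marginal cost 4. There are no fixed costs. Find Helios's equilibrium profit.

3025

The follower Helios best-responds to any q_E: π_H = (224 - Q)q_H - 4q_H.
Follower FOC: 220 - q_E - 2q_H = 0, so q_H(q_E) = (220 - q_E)/2.
Ember substitutes q_H(q_E) into its own profit: π_E = q_E(224 - q_E - (220 - q_E)/2) - 4q_E = (114 - (1/2)q_E)q_E - 4q_E.
Leader FOC: 110 - q_E = 0, so q_E = 110.
Then q_H = (220 - 110)/2 = 55.
Price P = 224 - 165 = 59.
Helios's profit: (59 - 4)·55 = 3025.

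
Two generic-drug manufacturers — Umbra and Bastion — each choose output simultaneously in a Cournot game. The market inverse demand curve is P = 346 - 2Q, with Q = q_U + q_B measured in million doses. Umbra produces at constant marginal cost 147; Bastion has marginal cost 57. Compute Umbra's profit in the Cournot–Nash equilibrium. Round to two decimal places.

Umbra's profit: π_U = (346 - 2Q)q_U - (147q_U). Setting ∂π_U/∂q_U = 0: 199 - 4q_U - 2(q_B) = 0.
Bastion's first-order condition: 289 - 4q_B - 2(q_U) = 0.
Rearranging gives the reaction functions q_U = (199 - 2q_B)/4 and q_B = (289 - 2q_U)/4.
Solving the pair: q_U = 109/6, q_B = 379/6.
Price P = 346 - 2·(244/3) = 550/3.
Umbra's profit: (550/3 - 147)·(109/6) = 660.0556.

660.06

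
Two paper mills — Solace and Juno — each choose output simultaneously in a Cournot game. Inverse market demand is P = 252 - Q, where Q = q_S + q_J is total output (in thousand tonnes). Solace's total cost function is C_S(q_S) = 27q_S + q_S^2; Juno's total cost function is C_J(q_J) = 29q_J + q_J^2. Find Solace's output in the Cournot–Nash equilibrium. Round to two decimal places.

45.13

Solace's profit: π_S = (252 - Q)q_S - (27q_S + q_S²). Setting ∂π_S/∂q_S = 0: 225 - 4q_S - (q_J) = 0.
Juno's first-order condition: 223 - 4q_J - (q_S) = 0.
So q_S = (225 - q_J)/4 and q_J = (223 - q_S)/4.
Solving the pair: q_S = 677/15, q_J = 667/15.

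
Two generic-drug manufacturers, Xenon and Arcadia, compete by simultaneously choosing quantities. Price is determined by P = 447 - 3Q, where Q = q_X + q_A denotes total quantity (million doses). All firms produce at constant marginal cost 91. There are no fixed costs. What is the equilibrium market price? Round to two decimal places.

Each firm earns π_i = (447 - 3Q)q_i - 91q_i.
First-order condition (treating rivals' output as given): 356 - 6q_i - 3q_j = 0.
By symmetry each firm produces the same amount; substituting q_j = q_i yields q_i = 356/9.
Total output Q = 712/9, so price P = 447 - 3·(712/9) = 629/3.

209.67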